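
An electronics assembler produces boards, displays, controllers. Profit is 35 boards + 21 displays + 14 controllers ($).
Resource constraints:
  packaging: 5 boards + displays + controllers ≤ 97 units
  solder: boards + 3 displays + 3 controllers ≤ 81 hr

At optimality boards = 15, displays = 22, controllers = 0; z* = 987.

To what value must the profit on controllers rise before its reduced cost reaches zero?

At the optimum: packaging uses 97 of 97 (binding); solder uses 81 of 81 (binding).
From A_Bᵀ y = c: 5·y_packaging + 1·y_solder = 35; 1·y_packaging + 3·y_solder = 21.
This yields shadow prices y_packaging = 6, y_solder = 5.
controllers enters the basis when its profit ≥ yᵀa₃ = 6·1 + 5·3 = 21.

21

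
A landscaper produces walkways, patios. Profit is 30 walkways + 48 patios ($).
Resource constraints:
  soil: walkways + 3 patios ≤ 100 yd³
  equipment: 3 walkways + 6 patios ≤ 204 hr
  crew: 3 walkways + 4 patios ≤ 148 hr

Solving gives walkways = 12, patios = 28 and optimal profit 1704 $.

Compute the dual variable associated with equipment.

Check each constraint at x*: soil 96/100 (slack 4); equipment 204/204 (tight); crew 148/148 (tight).
By complementary slackness, y = 0 for the non-binding constraint.
From A_Bᵀ y = c: 3·y_equipment + 3·y_crew = 30; 6·y_equipment + 4·y_crew = 48.
This yields shadow prices y_equipment = 4, y_crew = 6.
Shadow price of equipment = 4.

4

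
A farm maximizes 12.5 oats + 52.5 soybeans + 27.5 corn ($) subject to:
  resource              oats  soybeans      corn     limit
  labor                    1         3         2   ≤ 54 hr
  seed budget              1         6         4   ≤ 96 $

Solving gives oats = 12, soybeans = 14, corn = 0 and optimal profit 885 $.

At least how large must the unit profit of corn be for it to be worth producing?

35

At the optimum: labor uses 54 of 54 (binding); seed budget uses 96 of 96 (binding).
Dual feasibility on the basic columns requires 1·y_labor + 1·y_seed budget = 12.5, 3·y_labor + 6·y_seed budget = 52.5.
Solving: y_labor = 7.5, y_seed budget = 5.
corn enters the basis when its profit ≥ yᵀa₃ = 7.5·2 + 5·4 = 35.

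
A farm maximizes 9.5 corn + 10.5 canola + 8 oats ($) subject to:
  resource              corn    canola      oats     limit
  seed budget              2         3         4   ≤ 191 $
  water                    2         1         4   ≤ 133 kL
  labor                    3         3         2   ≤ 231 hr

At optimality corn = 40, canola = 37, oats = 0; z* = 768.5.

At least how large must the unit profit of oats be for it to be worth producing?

Check each constraint at x*: seed budget 191/191 (tight); water 117/133 (slack 16); labor 231/231 (tight).
Since water is not tight, its dual is 0.
From A_Bᵀ y = c: 2·y_seed budget + 3·y_labor = 9.5; 3·y_seed budget + 3·y_labor = 10.5.
Solving: y_seed budget = 1, y_labor = 2.5.
oats enters the basis when its profit ≥ yᵀa₃ = 1·4 + 2.5·2 = 9.

9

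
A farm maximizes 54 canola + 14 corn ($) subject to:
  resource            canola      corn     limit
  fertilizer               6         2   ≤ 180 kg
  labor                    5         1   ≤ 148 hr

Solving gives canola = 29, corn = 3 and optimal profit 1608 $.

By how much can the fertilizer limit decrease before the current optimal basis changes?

Binding constraints: fertilizer, labor. The basis is B = [[6,2],[5,1]] with det -4.
Per unit decrease in fertilizer, x* moves by d = (0.25, -1.25).
The basis stays optimal until corn reaches 0; allowable decrease = 2.4 kg.

2.4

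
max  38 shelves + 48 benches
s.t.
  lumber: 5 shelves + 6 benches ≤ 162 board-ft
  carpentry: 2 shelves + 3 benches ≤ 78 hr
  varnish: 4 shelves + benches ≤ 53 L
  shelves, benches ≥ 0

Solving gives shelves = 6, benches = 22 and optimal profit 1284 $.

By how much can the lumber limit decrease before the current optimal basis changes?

Binding constraints: lumber, carpentry. The basis is B = [[5,6],[2,3]] with det 3.
Per unit decrease in lumber, x* moves by d = (-1, 0.6667).
The basis stays optimal until shelves reaches 0; allowable decrease = 6 board-ft.

6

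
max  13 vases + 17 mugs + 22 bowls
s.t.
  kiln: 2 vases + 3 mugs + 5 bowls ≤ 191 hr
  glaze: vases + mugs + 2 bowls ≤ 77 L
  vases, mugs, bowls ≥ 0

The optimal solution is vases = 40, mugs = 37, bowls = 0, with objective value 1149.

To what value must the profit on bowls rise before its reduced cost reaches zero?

30

Check each constraint at x*: kiln 191/191 (tight); glaze 77/77 (tight).
Dual feasibility on the basic columns requires 2·y_kiln + 1·y_glaze = 13, 3·y_kiln + 1·y_glaze = 17.
Solving: y_kiln = 4, y_glaze = 5.
bowls enters the basis when its profit ≥ yᵀa₃ = 4·5 + 5·2 = 30.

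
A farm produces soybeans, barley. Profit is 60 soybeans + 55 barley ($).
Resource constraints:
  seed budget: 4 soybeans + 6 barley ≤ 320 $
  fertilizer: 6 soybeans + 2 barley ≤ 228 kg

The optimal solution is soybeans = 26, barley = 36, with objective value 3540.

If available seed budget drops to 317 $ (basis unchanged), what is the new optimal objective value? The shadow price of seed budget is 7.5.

Δb = -3, so new z* = 3540 + (7.5)·(-3) = 3540 − 22.5 = 3517.5.

3517.5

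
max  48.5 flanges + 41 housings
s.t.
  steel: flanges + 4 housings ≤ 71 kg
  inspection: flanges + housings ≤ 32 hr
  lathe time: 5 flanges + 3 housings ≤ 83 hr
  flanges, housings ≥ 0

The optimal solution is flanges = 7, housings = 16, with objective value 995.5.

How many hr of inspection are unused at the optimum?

9

inspection used = 1·7 + 1·16 = 23; slack = 32 − 23 = 9.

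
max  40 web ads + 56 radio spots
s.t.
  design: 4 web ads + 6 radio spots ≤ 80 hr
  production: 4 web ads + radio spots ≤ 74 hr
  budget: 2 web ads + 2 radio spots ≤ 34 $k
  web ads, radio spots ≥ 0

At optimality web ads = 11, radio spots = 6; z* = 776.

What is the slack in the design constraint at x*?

0

design used = 4·11 + 6·6 = 80; slack = 80 − 80 = 0.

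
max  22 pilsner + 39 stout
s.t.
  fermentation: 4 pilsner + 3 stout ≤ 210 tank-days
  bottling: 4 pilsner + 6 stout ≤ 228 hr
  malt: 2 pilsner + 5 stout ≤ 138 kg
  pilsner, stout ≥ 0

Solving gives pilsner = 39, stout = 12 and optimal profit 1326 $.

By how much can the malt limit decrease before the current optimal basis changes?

12

Binding constraints: bottling, malt. The basis is B = [[4,6],[2,5]] with det 8.
Per unit decrease in malt, x* moves by d = (0.75, -0.5).
The basis stays optimal until fermentation becomes binding; allowable decrease = 12 kg.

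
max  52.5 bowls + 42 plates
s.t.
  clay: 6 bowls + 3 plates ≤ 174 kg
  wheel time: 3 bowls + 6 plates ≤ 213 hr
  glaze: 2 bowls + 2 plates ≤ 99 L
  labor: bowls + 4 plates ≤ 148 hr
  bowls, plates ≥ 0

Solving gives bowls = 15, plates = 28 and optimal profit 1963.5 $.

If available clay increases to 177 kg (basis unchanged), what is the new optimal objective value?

1984.5

At the optimum: clay uses 174 of 174 (binding); wheel time uses 213 of 213 (binding); glaze uses 86 of 99 (slack = 13); labor uses 127 of 148 (slack = 21).
By complementary slackness, y = 0 for the non-binding constraints.
From A_Bᵀ y = c: 6·y_clay + 3·y_wheel time = 52.5; 3·y_clay + 6·y_wheel time = 42.
→ y_clay = 7 and y_wheel time = 3.5.
Δz = y_clay·Δb = 7 × (3) = 21, so new z* = 1963.5 + 21 = 1984.5.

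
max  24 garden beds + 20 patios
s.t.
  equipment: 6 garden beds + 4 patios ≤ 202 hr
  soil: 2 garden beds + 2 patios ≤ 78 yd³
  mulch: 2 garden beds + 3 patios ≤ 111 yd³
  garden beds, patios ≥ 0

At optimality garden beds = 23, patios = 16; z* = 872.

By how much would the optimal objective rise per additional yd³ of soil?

6

Check each constraint at x*: equipment 202/202 (tight); soil 78/78 (tight); mulch 94/111 (slack 17).
Slack constraints have shadow price 0 (complementary slackness).
The binding rows give the dual system: 6·y_equipment + 2·y_soil = 24 and 4·y_equipment + 2·y_soil = 20.
This yields shadow prices y_equipment = 2, y_soil = 6.
Shadow price of soil = 6.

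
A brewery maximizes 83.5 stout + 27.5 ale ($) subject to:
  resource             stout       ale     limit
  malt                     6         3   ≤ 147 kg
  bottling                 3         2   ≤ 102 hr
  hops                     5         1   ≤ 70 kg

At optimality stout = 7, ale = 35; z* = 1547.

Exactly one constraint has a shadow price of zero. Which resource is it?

malt: 147/147 (binding)
bottling: 91/102 (slack 11)
hops: 70/70 (binding)
By complementary slackness, a constraint with positive slack has shadow price 0 → bottling.

bottling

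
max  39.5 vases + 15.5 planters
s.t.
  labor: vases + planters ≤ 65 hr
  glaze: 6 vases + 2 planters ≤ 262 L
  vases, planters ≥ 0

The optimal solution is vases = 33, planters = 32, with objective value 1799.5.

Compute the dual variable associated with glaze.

Check each constraint at x*: labor 65/65 (tight); glaze 262/262 (tight).
The binding rows give the dual system: 1·y_labor + 6·y_glaze = 39.5 and 1·y_labor + 2·y_glaze = 15.5.
→ y_labor = 3.5 and y_glaze = 6.
Shadow price of glaze = 6.

6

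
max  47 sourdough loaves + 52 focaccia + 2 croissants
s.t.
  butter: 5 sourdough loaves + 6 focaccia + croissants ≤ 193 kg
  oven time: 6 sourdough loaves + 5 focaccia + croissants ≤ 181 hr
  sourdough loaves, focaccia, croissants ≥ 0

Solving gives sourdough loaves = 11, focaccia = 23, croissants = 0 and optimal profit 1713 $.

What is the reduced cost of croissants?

Both butter and oven time are binding at x*.
Dual feasibility on the basic columns requires 5·y_butter + 6·y_oven time = 47, 6·y_butter + 5·y_oven time = 52.
→ y_butter = 7 and y_oven time = 2.
Reduced cost of croissants: c₃ − yᵀa₃ = 2 − (7·1 + 2·1) = 2 − 9 = -7.

-7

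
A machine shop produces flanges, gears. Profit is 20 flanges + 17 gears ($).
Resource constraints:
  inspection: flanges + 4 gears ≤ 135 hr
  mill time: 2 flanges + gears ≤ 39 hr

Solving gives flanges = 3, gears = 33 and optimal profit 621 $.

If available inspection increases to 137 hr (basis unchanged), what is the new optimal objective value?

625

Both inspection and mill time are binding at x*.
From A_Bᵀ y = c: 1·y_inspection + 2·y_mill time = 20; 4·y_inspection + 1·y_mill time = 17.
→ y_inspection = 2 and y_mill time = 9.
Δz = y_inspection·Δb = 2 × (2) = 4, so new z* = 621 + 4 = 625.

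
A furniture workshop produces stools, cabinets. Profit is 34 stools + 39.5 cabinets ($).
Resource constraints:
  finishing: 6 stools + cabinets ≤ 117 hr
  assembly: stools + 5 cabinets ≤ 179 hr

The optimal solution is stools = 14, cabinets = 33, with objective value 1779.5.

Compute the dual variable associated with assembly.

Check each constraint at x*: finishing 117/117 (tight); assembly 179/179 (tight).
The binding rows give the dual system: 6·y_finishing + 1·y_assembly = 34 and 1·y_finishing + 5·y_assembly = 39.5.
This yields shadow prices y_finishing = 4.5, y_assembly = 7.
Shadow price of assembly = 7.

7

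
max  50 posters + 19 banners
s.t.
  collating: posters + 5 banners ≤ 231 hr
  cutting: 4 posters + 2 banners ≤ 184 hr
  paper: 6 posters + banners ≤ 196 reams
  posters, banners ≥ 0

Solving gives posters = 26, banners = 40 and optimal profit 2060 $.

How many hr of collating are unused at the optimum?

collating used = 1·26 + 5·40 = 226; slack = 231 − 226 = 5.

5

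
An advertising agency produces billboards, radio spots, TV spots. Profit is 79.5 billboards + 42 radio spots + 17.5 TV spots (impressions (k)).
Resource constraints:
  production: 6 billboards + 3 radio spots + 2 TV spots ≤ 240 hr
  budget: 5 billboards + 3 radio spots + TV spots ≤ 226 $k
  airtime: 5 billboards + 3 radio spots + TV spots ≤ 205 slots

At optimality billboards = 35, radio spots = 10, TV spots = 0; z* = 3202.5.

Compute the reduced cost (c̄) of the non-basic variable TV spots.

At the optimum: production uses 240 of 240 (binding); budget uses 205 of 226 (slack = 21); airtime uses 205 of 205 (binding).
Slack constraints have shadow price 0 (complementary slackness).
From A_Bᵀ y = c: 6·y_production + 5·y_airtime = 79.5; 3·y_production + 3·y_airtime = 42.
→ y_production = 9.5 and y_airtime = 4.5.
Reduced cost of TV spots: c₃ − yᵀa₃ = 17.5 − (9.5·2 + 4.5·1) = 17.5 − 23.5 = -6.

-6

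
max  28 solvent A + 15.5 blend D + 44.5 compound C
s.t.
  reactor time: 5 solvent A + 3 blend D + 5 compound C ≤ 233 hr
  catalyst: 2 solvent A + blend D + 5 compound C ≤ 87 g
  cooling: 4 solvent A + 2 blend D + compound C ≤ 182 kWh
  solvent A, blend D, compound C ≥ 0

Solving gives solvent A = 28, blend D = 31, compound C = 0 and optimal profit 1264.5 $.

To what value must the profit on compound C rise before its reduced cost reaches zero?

47.5

At the optimum: reactor time uses 233 of 233 (binding); catalyst uses 87 of 87 (binding); cooling uses 174 of 182 (slack = 8).
Slack constraints have shadow price 0 (complementary slackness).
Dual feasibility on the basic columns requires 5·y_reactor time + 2·y_catalyst = 28, 3·y_reactor time + 1·y_catalyst = 15.5.
Solving: y_reactor time = 3, y_catalyst = 6.5.
compound C enters the basis when its profit ≥ yᵀa₃ = 3·5 + 6.5·5 = 47.5.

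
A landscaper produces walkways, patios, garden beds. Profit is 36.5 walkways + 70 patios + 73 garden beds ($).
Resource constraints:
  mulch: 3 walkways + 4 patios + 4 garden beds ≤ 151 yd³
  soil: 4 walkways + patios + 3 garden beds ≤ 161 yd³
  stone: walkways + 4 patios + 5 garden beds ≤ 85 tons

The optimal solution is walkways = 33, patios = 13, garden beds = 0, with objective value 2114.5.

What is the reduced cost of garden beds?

Check each constraint at x*: mulch 151/151 (tight); soil 145/161 (slack 16); stone 85/85 (tight).
By complementary slackness, y = 0 for the non-binding constraint.
Dual feasibility on the basic columns requires 3·y_mulch + 1·y_stone = 36.5, 4·y_mulch + 4·y_stone = 70.
→ y_mulch = 9.5 and y_stone = 8.
Reduced cost of garden beds: c₃ − yᵀa₃ = 73 − (9.5·4 + 8·5) = 73 − 78 = -5.

-5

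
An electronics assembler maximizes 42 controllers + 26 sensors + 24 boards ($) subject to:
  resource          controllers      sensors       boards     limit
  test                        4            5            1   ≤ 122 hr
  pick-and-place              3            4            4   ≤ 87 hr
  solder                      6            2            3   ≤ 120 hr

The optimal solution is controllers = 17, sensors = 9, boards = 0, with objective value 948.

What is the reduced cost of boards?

At the optimum: test uses 113 of 122 (slack = 9); pick-and-place uses 87 of 87 (binding); solder uses 120 of 120 (binding).
Since test is not tight, its dual is 0.
Dual feasibility on the basic columns requires 3·y_pick-and-place + 6·y_solder = 42, 4·y_pick-and-place + 2·y_solder = 26.
Solving: y_pick-and-place = 4, y_solder = 5.
Reduced cost of boards: c₃ − yᵀa₃ = 24 − (4·4 + 5·3) = 24 − 31 = -7.

-7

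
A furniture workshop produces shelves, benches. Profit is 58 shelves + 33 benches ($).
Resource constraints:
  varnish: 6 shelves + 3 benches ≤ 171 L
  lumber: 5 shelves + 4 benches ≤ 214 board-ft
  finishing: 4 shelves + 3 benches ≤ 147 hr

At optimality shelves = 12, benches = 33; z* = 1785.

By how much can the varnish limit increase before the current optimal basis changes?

49.5

Binding constraints: varnish, finishing. The basis is B = [[6,3],[4,3]] with det 6.
Per unit increase in varnish, x* moves by d = (0.5, -0.6667).
The basis stays optimal until benches reaches 0; allowable increase = 49.5 L.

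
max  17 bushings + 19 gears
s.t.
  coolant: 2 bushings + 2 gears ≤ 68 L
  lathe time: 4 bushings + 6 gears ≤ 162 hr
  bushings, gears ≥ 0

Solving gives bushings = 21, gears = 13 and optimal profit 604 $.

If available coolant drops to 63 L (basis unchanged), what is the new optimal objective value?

571.5

Both coolant and lathe time are binding at x*.
Dual feasibility on the basic columns requires 2·y_coolant + 4·y_lathe time = 17, 2·y_coolant + 6·y_lathe time = 19.
This yields shadow prices y_coolant = 6.5, y_lathe time = 1.
Δz = y_coolant·Δb = 6.5 × (-5) = -32.5, so new z* = 604 − 32.5 = 571.5.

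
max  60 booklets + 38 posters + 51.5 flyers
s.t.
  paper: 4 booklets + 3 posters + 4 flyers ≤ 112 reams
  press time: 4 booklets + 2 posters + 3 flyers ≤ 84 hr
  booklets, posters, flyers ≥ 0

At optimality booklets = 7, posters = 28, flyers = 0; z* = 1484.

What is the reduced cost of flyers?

At the optimum: paper uses 112 of 112 (binding); press time uses 84 of 84 (binding).
From A_Bᵀ y = c: 4·y_paper + 4·y_press time = 60; 3·y_paper + 2·y_press time = 38.
→ y_paper = 8 and y_press time = 7.
Reduced cost of flyers: c₃ − yᵀa₃ = 51.5 − (8·4 + 7·3) = 51.5 − 53 = -1.5.

-1.5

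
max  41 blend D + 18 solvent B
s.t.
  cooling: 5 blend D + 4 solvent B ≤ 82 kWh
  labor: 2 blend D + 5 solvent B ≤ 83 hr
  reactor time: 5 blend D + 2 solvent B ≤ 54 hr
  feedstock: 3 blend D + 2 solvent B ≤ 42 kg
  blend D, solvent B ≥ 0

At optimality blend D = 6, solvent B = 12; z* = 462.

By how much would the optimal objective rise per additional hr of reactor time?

7

Check each constraint at x*: cooling 78/82 (slack 4); labor 72/83 (slack 11); reactor time 54/54 (tight); feedstock 42/42 (tight).
Slack constraints have shadow price 0 (complementary slackness).
The binding rows give the dual system: 5·y_reactor time + 3·y_feedstock = 41 and 2·y_reactor time + 2·y_feedstock = 18.
→ y_reactor time = 7 and y_feedstock = 2.
Shadow price of reactor time = 7.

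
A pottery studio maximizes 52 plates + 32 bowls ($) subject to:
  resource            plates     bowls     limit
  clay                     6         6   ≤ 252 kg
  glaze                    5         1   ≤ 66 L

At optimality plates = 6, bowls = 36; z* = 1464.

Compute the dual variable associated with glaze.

5

At the optimum: clay uses 252 of 252 (binding); glaze uses 66 of 66 (binding).
From A_Bᵀ y = c: 6·y_clay + 5·y_glaze = 52; 6·y_clay + 1·y_glaze = 32.
This yields shadow prices y_clay = 4.5, y_glaze = 5.
Shadow price of glaze = 5.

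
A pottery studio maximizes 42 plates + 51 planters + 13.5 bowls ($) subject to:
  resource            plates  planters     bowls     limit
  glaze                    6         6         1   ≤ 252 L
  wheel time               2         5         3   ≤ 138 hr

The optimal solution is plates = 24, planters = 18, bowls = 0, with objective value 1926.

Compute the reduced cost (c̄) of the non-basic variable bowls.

Check each constraint at x*: glaze 252/252 (tight); wheel time 138/138 (tight).
From A_Bᵀ y = c: 6·y_glaze + 2·y_wheel time = 42; 6·y_glaze + 5·y_wheel time = 51.
Solving: y_glaze = 6, y_wheel time = 3.
Reduced cost of bowls: c₃ − yᵀa₃ = 13.5 − (6·1 + 3·3) = 13.5 − 15 = -1.5.

-1.5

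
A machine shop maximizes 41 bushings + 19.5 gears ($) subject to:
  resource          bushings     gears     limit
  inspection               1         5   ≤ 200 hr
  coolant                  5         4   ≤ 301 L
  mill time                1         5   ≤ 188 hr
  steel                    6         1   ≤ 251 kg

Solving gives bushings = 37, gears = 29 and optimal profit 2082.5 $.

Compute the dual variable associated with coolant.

Binding: coolant and steel. Non-binding: inspection (18 unused), mill time (6 unused).
By complementary slackness, y = 0 for the non-binding constraints.
From A_Bᵀ y = c: 5·y_coolant + 6·y_steel = 41; 4·y_coolant + 1·y_steel = 19.5.
Solving: y_coolant = 4, y_steel = 3.5.
Shadow price of coolant = 4.

4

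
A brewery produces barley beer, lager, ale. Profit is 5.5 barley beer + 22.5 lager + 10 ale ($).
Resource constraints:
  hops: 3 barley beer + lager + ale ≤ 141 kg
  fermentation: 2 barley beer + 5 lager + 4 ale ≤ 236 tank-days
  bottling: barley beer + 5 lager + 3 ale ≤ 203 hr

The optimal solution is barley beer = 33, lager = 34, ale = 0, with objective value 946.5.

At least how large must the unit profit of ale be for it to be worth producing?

Check each constraint at x*: hops 133/141 (slack 8); fermentation 236/236 (tight); bottling 203/203 (tight).
By complementary slackness, y = 0 for the non-binding constraint.
From A_Bᵀ y = c: 2·y_fermentation + 1·y_bottling = 5.5; 5·y_fermentation + 5·y_bottling = 22.5.
This yields shadow prices y_fermentation = 1, y_bottling = 3.5.
ale enters the basis when its profit ≥ yᵀa₃ = 1·4 + 3.5·3 = 14.5.

14.5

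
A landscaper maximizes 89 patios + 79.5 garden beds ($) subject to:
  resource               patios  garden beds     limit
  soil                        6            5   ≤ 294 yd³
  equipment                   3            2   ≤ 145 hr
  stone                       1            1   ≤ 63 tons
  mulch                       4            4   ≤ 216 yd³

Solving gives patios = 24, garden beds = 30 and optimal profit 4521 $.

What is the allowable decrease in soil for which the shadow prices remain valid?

24

Binding constraints: soil, mulch. The basis is B = [[6,5],[4,4]] with det 4.
Per unit decrease in soil, x* moves by d = (-1, 1).
The basis stays optimal until patios reaches 0; allowable decrease = 24 yd³.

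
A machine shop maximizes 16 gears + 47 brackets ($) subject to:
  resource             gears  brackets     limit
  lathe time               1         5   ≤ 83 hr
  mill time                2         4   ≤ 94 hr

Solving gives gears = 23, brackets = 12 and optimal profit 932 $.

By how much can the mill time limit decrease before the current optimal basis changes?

27.6

Binding constraints: lathe time, mill time. The basis is B = [[1,5],[2,4]] with det -6.
Per unit decrease in mill time, x* moves by d = (-0.8333, 0.1667).
The basis stays optimal until gears reaches 0; allowable decrease = 27.6 hr.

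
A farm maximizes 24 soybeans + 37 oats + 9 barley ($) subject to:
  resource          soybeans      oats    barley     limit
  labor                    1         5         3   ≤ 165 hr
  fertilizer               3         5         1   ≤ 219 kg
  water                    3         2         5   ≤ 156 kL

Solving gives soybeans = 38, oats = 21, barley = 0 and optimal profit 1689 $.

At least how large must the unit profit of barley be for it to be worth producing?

Binding: fertilizer and water. Non-binding: labor (22 unused).
Slack constraints have shadow price 0 (complementary slackness).
Dual feasibility on the basic columns requires 3·y_fertilizer + 3·y_water = 24, 5·y_fertilizer + 2·y_water = 37.
→ y_fertilizer = 7 and y_water = 1.
barley enters the basis when its profit ≥ yᵀa₃ = 7·1 + 1·5 = 12.

12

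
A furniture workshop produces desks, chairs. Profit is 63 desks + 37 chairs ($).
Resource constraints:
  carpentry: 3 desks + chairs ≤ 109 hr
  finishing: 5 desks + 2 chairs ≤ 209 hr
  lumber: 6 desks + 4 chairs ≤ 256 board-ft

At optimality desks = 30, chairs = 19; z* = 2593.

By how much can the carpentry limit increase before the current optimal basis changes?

15.75

Binding constraints: carpentry, lumber. The basis is B = [[3,1],[6,4]] with det 6.
Per unit increase in carpentry, x* moves by d = (0.6667, -1).
The basis stays optimal until finishing becomes binding; allowable increase = 15.75 hr.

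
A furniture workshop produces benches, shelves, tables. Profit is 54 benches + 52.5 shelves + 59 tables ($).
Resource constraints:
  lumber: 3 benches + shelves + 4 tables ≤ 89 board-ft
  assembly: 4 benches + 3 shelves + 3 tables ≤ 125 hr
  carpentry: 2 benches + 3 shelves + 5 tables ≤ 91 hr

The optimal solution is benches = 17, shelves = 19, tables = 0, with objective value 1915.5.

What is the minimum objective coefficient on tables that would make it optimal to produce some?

68.5

Check each constraint at x*: lumber 70/89 (slack 19); assembly 125/125 (tight); carpentry 91/91 (tight).
Since lumber is not tight, its dual is 0.
Dual feasibility on the basic columns requires 4·y_assembly + 2·y_carpentry = 54, 3·y_assembly + 3·y_carpentry = 52.5.
Solving: y_assembly = 9.5, y_carpentry = 8.
tables enters the basis when its profit ≥ yᵀa₃ = 9.5·3 + 8·5 = 68.5.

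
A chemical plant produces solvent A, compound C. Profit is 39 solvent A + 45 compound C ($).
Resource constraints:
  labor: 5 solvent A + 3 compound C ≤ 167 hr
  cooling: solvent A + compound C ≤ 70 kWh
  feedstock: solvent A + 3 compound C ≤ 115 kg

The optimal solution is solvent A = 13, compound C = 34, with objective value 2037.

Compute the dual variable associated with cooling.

Check each constraint at x*: labor 167/167 (tight); cooling 47/70 (slack 23); feedstock 115/115 (tight).
Since cooling is not tight, its dual is 0.
Dual feasibility on the basic columns requires 5·y_labor + 1·y_feedstock = 39, 3·y_labor + 3·y_feedstock = 45.
→ y_labor = 6 and y_feedstock = 9.
Shadow price of cooling = 0.

0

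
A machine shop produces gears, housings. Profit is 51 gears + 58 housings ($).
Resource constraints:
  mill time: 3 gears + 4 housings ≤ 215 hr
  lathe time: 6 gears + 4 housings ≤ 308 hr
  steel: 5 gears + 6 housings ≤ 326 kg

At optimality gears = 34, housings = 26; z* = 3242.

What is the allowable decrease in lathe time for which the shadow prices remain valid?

72

Binding constraints: lathe time, steel. The basis is B = [[6,4],[5,6]] with det 16.
Per unit decrease in lathe time, x* moves by d = (-0.375, 0.3125).
The basis stays optimal until mill time becomes binding; allowable decrease = 72 hr.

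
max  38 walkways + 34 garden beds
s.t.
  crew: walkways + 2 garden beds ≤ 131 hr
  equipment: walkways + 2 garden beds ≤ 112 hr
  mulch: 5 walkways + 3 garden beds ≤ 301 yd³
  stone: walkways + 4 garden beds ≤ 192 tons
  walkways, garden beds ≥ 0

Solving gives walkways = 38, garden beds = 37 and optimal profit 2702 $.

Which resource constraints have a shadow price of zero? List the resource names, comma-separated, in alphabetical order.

crew, stone

crew: 112/131 (slack 19)
equipment: 112/112 (binding)
mulch: 301/301 (binding)
stone: 186/192 (slack 6)
By complementary slackness, a constraint with positive slack has shadow price 0 → crew, stone.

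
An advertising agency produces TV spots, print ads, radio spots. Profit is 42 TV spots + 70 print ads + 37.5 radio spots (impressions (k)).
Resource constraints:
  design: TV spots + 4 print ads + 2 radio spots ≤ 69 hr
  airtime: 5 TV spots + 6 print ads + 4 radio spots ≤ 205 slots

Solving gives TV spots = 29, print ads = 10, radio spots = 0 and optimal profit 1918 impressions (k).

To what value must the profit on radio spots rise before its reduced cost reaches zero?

42

At the optimum: design uses 69 of 69 (binding); airtime uses 205 of 205 (binding).
The binding rows give the dual system: 1·y_design + 5·y_airtime = 42 and 4·y_design + 6·y_airtime = 70.
Solving: y_design = 7, y_airtime = 7.
radio spots enters the basis when its profit ≥ yᵀa₃ = 7·2 + 7·4 = 42.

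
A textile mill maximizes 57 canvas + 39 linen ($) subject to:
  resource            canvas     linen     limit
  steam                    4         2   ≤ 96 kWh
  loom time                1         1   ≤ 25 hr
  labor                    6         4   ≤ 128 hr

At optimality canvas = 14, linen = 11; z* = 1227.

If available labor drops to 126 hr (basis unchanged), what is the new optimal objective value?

Binding: loom time and labor. Non-binding: steam (18 unused).
Slack constraints have shadow price 0 (complementary slackness).
Dual feasibility on the basic columns requires 1·y_loom time + 6·y_labor = 57, 1·y_loom time + 4·y_labor = 39.
This yields shadow prices y_loom time = 3, y_labor = 9.
Δz = y_labor·Δb = 9 × (-2) = -18, so new z* = 1227 − 18 = 1209.

1209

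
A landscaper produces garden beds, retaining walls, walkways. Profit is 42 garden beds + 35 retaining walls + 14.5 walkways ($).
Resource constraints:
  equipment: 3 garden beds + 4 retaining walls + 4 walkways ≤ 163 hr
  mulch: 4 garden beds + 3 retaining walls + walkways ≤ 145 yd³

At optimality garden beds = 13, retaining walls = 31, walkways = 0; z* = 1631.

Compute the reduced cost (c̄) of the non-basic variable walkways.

At the optimum: equipment uses 163 of 163 (binding); mulch uses 145 of 145 (binding).
From A_Bᵀ y = c: 3·y_equipment + 4·y_mulch = 42; 4·y_equipment + 3·y_mulch = 35.
→ y_equipment = 2 and y_mulch = 9.
Reduced cost of walkways: c₃ − yᵀa₃ = 14.5 − (2·4 + 9·1) = 14.5 − 17 = -2.5.

-2.5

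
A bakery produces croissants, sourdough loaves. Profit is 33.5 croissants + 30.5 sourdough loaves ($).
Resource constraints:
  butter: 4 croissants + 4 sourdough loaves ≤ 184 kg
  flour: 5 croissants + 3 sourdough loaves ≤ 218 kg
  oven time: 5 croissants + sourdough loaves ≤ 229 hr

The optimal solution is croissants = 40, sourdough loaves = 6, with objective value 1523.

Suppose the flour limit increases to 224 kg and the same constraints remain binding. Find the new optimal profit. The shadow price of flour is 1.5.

1532

Δb = 6, so new z* = 1523 + (1.5)·(6) = 1523 + 9 = 1532.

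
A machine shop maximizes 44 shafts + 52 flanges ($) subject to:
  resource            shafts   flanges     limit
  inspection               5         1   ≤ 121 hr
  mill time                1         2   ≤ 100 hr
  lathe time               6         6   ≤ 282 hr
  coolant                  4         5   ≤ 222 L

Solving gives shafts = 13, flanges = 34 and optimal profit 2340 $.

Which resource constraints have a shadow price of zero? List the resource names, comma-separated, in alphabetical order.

inspection: 99/121 (slack 22)
mill time: 81/100 (slack 19)
lathe time: 282/282 (binding)
coolant: 222/222 (binding)
By complementary slackness, a constraint with positive slack has shadow price 0 → inspection, mill time.

inspection, mill time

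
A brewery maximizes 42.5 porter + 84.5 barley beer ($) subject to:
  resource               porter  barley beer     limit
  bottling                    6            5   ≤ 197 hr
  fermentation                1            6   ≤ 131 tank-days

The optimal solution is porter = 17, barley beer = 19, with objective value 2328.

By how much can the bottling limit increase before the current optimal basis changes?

Binding constraints: bottling, fermentation. The basis is B = [[6,5],[1,6]] with det 31.
Per unit increase in bottling, x* moves by d = (0.1935, -0.0323).
The basis stays optimal until barley beer reaches 0; allowable increase = 589 hr.

589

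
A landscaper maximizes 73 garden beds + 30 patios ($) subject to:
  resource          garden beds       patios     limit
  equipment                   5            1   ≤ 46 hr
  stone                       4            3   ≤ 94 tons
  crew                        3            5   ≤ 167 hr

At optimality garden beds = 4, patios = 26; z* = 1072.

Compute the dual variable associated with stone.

7

Check each constraint at x*: equipment 46/46 (tight); stone 94/94 (tight); crew 142/167 (slack 25).
By complementary slackness, y = 0 for the non-binding constraint.
Dual feasibility on the basic columns requires 5·y_equipment + 4·y_stone = 73, 1·y_equipment + 3·y_stone = 30.
→ y_equipment = 9 and y_stone = 7.
Shadow price of stone = 7.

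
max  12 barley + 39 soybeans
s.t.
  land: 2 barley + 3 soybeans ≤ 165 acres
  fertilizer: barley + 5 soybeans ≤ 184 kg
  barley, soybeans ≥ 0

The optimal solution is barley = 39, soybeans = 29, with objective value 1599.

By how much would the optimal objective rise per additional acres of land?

3

Check each constraint at x*: land 165/165 (tight); fertilizer 184/184 (tight).
Dual feasibility on the basic columns requires 2·y_land + 1·y_fertilizer = 12, 3·y_land + 5·y_fertilizer = 39.
→ y_land = 3 and y_fertilizer = 6.
Shadow price of land = 3.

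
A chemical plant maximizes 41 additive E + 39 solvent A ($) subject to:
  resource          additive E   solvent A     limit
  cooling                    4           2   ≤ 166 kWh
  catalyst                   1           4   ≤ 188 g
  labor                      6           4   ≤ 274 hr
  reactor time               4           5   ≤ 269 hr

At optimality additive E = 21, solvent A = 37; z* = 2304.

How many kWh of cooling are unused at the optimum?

cooling used = 4·21 + 2·37 = 158; slack = 166 − 158 = 8.

8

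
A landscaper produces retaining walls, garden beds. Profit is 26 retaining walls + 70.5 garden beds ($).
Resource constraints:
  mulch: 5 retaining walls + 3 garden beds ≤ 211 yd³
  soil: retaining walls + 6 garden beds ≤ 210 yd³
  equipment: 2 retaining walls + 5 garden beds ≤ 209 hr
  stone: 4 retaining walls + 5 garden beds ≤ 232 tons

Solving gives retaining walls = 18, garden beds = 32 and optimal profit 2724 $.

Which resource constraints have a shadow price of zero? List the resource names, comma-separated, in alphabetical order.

mulch: 186/211 (slack 25)
soil: 210/210 (binding)
equipment: 196/209 (slack 13)
stone: 232/232 (binding)
By complementary slackness, a constraint with positive slack has shadow price 0 → equipment, mulch.

equipment, mulch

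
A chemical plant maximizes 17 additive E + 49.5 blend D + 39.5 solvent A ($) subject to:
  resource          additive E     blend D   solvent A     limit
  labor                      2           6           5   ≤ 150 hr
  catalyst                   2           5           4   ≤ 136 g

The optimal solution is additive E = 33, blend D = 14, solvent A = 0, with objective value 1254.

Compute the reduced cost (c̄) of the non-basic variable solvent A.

Check each constraint at x*: labor 150/150 (tight); catalyst 136/136 (tight).
The binding rows give the dual system: 2·y_labor + 2·y_catalyst = 17 and 6·y_labor + 5·y_catalyst = 49.5.
→ y_labor = 7 and y_catalyst = 1.5.
Reduced cost of solvent A: c₃ − yᵀa₃ = 39.5 − (7·5 + 1.5·4) = 39.5 − 41 = -1.5.

-1.5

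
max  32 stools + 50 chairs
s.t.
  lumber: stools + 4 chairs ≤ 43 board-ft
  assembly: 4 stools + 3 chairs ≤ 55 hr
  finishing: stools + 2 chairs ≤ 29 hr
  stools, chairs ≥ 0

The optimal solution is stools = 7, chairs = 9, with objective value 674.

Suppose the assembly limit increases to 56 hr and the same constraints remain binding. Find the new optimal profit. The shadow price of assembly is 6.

680

Δb = 1, so new z* = 674 + (6)·(1) = 674 + 6 = 680.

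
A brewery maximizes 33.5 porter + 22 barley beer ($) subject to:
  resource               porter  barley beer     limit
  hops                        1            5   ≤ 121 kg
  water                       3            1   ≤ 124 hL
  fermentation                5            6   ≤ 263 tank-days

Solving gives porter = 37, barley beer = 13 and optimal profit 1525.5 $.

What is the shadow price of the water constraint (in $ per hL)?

Binding: water and fermentation. Non-binding: hops (19 unused).
By complementary slackness, y = 0 for the non-binding constraint.
From A_Bᵀ y = c: 3·y_water + 5·y_fermentation = 33.5; 1·y_water + 6·y_fermentation = 22.
Solving: y_water = 7, y_fermentation = 2.5.
Shadow price of water = 7.

7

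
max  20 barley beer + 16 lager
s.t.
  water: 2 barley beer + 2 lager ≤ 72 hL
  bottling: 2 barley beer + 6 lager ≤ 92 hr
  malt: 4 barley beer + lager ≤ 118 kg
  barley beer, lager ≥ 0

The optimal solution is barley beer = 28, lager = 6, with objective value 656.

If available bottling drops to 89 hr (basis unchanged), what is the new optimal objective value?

650

At the optimum: water uses 68 of 72 (slack = 4); bottling uses 92 of 92 (binding); malt uses 118 of 118 (binding).
Slack constraints have shadow price 0 (complementary slackness).
The binding rows give the dual system: 2·y_bottling + 4·y_malt = 20 and 6·y_bottling + 1·y_malt = 16.
Solving: y_bottling = 2, y_malt = 4.
Δz = y_bottling·Δb = 2 × (-3) = -6, so new z* = 656 − 6 = 650.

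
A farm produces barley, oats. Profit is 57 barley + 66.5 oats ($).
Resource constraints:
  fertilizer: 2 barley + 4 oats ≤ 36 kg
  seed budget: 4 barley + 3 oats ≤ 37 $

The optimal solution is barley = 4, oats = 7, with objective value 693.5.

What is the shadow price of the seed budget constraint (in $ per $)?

At the optimum: fertilizer uses 36 of 36 (binding); seed budget uses 37 of 37 (binding).
Dual feasibility on the basic columns requires 2·y_fertilizer + 4·y_seed budget = 57, 4·y_fertilizer + 3·y_seed budget = 66.5.
This yields shadow prices y_fertilizer = 9.5, y_seed budget = 9.5.
Shadow price of seed budget = 9.5.

9.5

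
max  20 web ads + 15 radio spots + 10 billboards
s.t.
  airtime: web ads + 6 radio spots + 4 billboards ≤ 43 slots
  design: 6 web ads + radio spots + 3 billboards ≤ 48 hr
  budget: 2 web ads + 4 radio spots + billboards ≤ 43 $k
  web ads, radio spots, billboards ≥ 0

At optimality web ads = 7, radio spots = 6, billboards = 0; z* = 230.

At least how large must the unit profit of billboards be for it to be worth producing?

Check each constraint at x*: airtime 43/43 (tight); design 48/48 (tight); budget 38/43 (slack 5).
By complementary slackness, y = 0 for the non-binding constraint.
The binding rows give the dual system: 1·y_airtime + 6·y_design = 20 and 6·y_airtime + 1·y_design = 15.
→ y_airtime = 2 and y_design = 3.
billboards enters the basis when its profit ≥ yᵀa₃ = 2·4 + 3·3 = 17.

17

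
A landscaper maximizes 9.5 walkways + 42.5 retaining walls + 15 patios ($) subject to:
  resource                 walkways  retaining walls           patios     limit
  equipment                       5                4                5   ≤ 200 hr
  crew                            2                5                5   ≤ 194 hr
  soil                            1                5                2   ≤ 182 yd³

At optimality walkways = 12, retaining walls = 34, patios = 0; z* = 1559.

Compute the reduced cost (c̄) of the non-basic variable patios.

Check each constraint at x*: equipment 196/200 (slack 4); crew 194/194 (tight); soil 182/182 (tight).
Slack constraints have shadow price 0 (complementary slackness).
Dual feasibility on the basic columns requires 2·y_crew + 1·y_soil = 9.5, 5·y_crew + 5·y_soil = 42.5.
Solving: y_crew = 1, y_soil = 7.5.
Reduced cost of patios: c₃ − yᵀa₃ = 15 − (1·5 + 7.5·2) = 15 − 20 = -5.

-5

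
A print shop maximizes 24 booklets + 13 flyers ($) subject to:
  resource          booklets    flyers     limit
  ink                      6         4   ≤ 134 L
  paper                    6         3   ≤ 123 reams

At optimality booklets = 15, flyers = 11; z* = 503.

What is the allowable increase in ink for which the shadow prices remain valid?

30

Binding constraints: ink, paper. The basis is B = [[6,4],[6,3]] with det -6.
Per unit increase in ink, x* moves by d = (-0.5, 1).
The basis stays optimal until booklets reaches 0; allowable increase = 30 L.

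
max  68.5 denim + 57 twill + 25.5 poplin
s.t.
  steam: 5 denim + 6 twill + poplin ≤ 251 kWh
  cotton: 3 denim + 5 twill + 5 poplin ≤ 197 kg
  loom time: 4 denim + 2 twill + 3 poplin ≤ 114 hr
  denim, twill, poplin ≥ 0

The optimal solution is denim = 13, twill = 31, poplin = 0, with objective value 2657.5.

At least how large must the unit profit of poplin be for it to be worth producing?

33.5

Check each constraint at x*: steam 251/251 (tight); cotton 194/197 (slack 3); loom time 114/114 (tight).
Since cotton is not tight, its dual is 0.
Dual feasibility on the basic columns requires 5·y_steam + 4·y_loom time = 68.5, 6·y_steam + 2·y_loom time = 57.
→ y_steam = 6.5 and y_loom time = 9.
poplin enters the basis when its profit ≥ yᵀa₃ = 6.5·1 + 9·3 = 33.5.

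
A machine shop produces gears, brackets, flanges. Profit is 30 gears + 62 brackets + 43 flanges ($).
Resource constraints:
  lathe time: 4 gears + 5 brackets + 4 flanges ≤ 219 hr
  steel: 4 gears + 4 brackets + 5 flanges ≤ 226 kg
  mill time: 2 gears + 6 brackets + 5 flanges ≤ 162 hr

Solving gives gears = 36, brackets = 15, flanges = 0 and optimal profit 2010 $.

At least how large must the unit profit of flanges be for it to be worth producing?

51

At the optimum: lathe time uses 219 of 219 (binding); steel uses 204 of 226 (slack = 22); mill time uses 162 of 162 (binding).
By complementary slackness, y = 0 for the non-binding constraint.
From A_Bᵀ y = c: 4·y_lathe time + 2·y_mill time = 30; 5·y_lathe time + 6·y_mill time = 62.
→ y_lathe time = 4 and y_mill time = 7.
flanges enters the basis when its profit ≥ yᵀa₃ = 4·4 + 7·5 = 51.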